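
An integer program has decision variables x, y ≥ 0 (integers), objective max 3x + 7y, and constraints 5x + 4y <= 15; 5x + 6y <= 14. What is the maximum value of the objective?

(x,y)=(0,2) is feasible, giving 14.
(x,y)=(1,1) is feasible, giving 10.
(x,y)=(0,1) is feasible, giving 7.
The best lattice point is (0,2), giving 14.

14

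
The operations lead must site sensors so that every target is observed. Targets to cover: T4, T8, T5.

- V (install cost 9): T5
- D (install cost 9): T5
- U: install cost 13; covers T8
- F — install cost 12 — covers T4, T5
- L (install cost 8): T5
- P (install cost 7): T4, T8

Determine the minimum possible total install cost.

Choose L and P: together they cover T4, T8, T5 — every target.
Total install cost: 8 + 7 = 15.
No cover costs less than 15.

15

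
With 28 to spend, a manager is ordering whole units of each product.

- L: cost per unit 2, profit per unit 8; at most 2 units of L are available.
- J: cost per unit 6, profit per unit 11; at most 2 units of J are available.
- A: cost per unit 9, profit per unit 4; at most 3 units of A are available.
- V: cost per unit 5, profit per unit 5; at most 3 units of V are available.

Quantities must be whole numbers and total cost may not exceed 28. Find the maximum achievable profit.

Take 2×L, 2×J, and 2×V: cost 26 ≤ 28, profit 2·8 + 2·11 + 2·5 = 48.
L has the best ratio (8/2) and is taken to its limit of 2; remaining capacity is filled optimally with the others.

48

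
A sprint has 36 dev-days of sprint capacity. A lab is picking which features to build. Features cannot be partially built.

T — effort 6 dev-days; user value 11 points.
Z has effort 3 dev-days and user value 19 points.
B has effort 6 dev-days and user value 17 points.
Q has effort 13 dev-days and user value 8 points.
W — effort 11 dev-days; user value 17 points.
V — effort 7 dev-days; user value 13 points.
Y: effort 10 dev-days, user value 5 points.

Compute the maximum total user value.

Allowing fractional choices, the relaxed optimum would be about 78.8, but features are indivisible.
T + Z + B + W + Y: effort 6 + 3 + 6 + 11 + 10 = 36 ≤ 36, user value 11 + 19 + 17 + 17 + 5 = 69.
T + Z + B + Q + V: effort 6 + 3 + 6 + 13 + 7 = 35 ≤ 36, user value 11 + 19 + 17 + 8 + 13 = 68.
T + Z + B + W + V: effort 6 + 3 + 6 + 11 + 7 = 33 ≤ 36, user value 11 + 19 + 17 + 17 + 13 = 77.
Best is T, Z, B, W, and V with total user value 77.

77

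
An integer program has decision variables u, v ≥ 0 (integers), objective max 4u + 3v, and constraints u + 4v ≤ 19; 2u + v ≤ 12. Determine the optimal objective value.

26

(u,v)=(5,2): 1·5+4·2=13≤19, 2·5+1·2=12≤12, objective 26.
(u,v)=(4,3): 1·4+4·3=16≤19, 2·4+1·3=11≤12, objective 25.
(u,v)=(3,4): 1·3+4·4=19≤19, 2·3+1·4=10≤12, objective 24.
Maximum is 26 at (u,v)=(5,2).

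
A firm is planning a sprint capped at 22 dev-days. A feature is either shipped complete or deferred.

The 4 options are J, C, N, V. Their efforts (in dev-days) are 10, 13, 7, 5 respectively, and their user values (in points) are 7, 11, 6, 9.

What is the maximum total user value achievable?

22

Take J, N, and V: effort 10 + 7 + 5 = 22 ≤ 22, user value 7 + 6 + 9 = 22.
No other feasible combination does better.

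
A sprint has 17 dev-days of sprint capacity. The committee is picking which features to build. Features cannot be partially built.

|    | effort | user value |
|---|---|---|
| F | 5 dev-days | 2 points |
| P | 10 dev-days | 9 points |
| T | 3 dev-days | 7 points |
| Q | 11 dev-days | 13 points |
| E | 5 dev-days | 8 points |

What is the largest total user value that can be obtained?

21

Allowing fractional choices, the relaxed optimum would be about 25.6, but features are indivisible.
Q + E: effort 11 + 5 = 16 ≤ 17, user value 13 + 8 = 21.
T + Q: effort 3 + 11 = 14 ≤ 17, user value 7 + 13 = 20.
Best is Q and E with total user value 21.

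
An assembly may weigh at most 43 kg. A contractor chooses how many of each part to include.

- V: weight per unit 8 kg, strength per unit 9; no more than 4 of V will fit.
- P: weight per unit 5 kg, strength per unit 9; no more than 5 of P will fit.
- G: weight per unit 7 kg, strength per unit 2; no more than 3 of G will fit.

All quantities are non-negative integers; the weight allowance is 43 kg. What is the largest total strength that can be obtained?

63

2×V and 5×P: weight 41 ≤ 43, strength 2·9 + 5·9 = 63.
1×V, 5×P, and 1×G: weight 40 ≤ 43, strength 1·9 + 5·9 + 1·2 = 56.
Best is 63.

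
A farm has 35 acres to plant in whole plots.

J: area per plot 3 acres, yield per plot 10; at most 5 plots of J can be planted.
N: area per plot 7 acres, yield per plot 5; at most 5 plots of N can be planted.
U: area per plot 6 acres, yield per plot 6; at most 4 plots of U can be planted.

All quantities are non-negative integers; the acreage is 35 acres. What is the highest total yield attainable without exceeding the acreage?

68

This is a bounded integer knapsack.
J has the best ratio (10/3); taking only J gives at most 5×10 = 50 (stopped by the supply cap of 5).
Mixing does better — 5×J and 3×U: area 33 ≤ 35, yield 5·10 + 3·6 = 68.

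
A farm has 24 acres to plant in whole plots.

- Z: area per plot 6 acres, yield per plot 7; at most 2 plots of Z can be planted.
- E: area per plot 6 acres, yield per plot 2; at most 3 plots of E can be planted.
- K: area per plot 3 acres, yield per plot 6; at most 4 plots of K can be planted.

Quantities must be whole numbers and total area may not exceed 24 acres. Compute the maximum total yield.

38

This is a bounded integer knapsack.
2×Z and 4×K: area 24 ≤ 24, yield 2·7 + 4·6 = 38.
1×Z, 1×E, and 4×K: area 24 ≤ 24, yield 1·7 + 1·2 + 4·6 = 33.
Best is 38.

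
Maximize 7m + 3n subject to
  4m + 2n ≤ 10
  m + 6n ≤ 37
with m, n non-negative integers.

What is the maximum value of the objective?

(m,n)=(2,1): 4·2+2·1=10≤10, 1·2+6·1=8≤37, objective 17.
(m,n)=(2,0): 4·2+2·0=8≤10, 1·2+6·0=2≤37, objective 14.
(m,n)=(1,2): 4·1+2·2=8≤10, 1·1+6·2=13≤37, objective 13.
(m,n)=(1,1): 4·1+2·1=6≤10, 1·1+6·1=7≤37, objective 10.
No feasible integer point exceeds 17.

17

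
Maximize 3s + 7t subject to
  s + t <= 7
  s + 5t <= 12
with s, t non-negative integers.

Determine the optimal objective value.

The continuous relaxation peaks at (5.75, 1.25) with value 26.00; rounding to a feasible lattice point costs some objective.
(s,t)=(6,1): 1·6+1·1=7≤7, 1·6+5·1=11≤12, objective 25.
(s,t)=(5,1): 1·5+1·1=6≤7, 1·5+5·1=10≤12, objective 22.
(s,t)=(7,0): 1·7+1·0=7≤7, 1·7+5·0=7≤12, objective 21.
Maximum is 25 at (s,t)=(6,1).

25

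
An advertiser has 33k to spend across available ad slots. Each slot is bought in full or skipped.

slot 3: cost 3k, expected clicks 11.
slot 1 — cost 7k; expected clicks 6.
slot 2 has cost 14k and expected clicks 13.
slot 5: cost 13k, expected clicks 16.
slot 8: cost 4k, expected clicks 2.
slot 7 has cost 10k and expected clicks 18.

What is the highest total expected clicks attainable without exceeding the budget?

51

Allowing fractional choices, the relaxed optimum would be about 51.5, but ad slots are indivisible.
slot 3 + slot 5 + slot 8 + slot 7: cost 3 + 13 + 4 + 10 = 30 ≤ 33, expected clicks 11 + 16 + 2 + 18 = 47.
slot 3 + slot 5 + slot 7: cost 3 + 13 + 10 = 26 ≤ 33, expected clicks 11 + 16 + 18 = 45.
slot 3 + slot 1 + slot 5 + slot 7: cost 3 + 7 + 13 + 10 = 33 ≤ 33, expected clicks 11 + 6 + 16 + 18 = 51.
Best is slot 3, slot 1, slot 5, and slot 7 with total expected clicks 51.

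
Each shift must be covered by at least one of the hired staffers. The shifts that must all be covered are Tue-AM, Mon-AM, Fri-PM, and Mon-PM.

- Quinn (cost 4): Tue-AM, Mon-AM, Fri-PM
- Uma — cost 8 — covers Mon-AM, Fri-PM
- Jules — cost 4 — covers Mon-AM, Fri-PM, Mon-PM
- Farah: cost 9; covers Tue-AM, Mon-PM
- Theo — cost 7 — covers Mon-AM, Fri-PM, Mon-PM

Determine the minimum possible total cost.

8

This is a weighted set-cover instance.
Choose Quinn and Jules: together they cover Tue-AM, Mon-AM, Fri-PM, Mon-PM — every shift.
Total cost: 4 + 4 = 8.
No cover costs less than 8.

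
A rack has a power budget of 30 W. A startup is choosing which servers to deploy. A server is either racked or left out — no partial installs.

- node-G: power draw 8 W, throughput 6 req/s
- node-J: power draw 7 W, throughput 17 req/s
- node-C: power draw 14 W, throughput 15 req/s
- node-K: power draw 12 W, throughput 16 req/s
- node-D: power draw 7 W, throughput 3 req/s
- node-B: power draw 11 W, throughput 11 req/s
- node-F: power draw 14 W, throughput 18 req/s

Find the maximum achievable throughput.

Take node-J, node-K, and node-B: power draw 7 + 12 + 11 = 30 ≤ 30, throughput 17 + 16 + 11 = 44.
No other feasible combination does better.

44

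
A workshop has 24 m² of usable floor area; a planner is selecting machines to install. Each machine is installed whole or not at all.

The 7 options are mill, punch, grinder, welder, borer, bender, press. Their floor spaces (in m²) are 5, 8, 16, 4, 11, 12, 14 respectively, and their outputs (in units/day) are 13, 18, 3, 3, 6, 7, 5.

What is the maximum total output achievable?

Allowing fractional choices, the relaxed optimum would be about 38.1, but machines are indivisible.
mill + punch + welder: floor space 5 + 8 + 4 = 17 ≤ 24, output 13 + 18 + 3 = 34.
mill + punch + borer: floor space 5 + 8 + 11 = 24 ≤ 24, output 13 + 18 + 6 = 37.
mill + punch: floor space 5 + 8 = 13 ≤ 24, output 13 + 18 = 31.
Best is mill, punch, and borer with total output 37.

37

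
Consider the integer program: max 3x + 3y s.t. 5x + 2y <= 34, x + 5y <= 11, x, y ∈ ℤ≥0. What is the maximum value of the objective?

(x,y)=(6,1) is feasible, giving 21.
(x,y)=(5,1) is feasible, giving 18.
The best lattice point is (6,1), giving 21.

21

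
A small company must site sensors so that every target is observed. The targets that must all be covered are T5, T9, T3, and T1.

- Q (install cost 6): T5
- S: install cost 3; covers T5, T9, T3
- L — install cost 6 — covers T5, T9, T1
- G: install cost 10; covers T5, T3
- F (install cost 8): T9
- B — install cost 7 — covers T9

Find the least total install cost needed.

Choose S and L: together they cover T5, T9, T3, T1 — every target.
Total install cost: 3 + 6 = 9.
No cover costs less than 9.

9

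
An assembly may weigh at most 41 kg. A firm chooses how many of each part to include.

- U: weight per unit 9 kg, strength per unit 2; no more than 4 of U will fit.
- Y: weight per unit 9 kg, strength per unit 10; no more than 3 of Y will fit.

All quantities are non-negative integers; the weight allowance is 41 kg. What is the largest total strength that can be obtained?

32

This is a bounded integer knapsack.
3×Y: weight 27 ≤ 41, strength 3·10 = 30.
1×U and 3×Y: weight 36 ≤ 41, strength 1·2 + 3·10 = 32.
Best is 32.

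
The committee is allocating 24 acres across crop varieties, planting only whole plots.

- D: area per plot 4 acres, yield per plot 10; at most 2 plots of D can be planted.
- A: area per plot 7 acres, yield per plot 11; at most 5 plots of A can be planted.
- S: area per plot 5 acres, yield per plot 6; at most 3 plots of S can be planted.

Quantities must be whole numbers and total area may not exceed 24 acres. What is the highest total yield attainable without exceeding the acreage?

Take 2×D and 2×A: area 22 ≤ 24, yield 2·10 + 2·11 = 42.
D has the best ratio (10/4) and is taken to its limit of 2; remaining capacity is filled optimally with the others.

42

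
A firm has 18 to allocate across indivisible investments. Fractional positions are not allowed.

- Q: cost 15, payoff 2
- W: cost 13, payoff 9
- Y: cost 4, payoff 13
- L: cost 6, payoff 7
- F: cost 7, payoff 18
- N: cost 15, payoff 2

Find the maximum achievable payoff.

Allowing fractional choices, the relaxed optimum would be about 38.7, but investments are indivisible.
Y + L + F: cost 4 + 6 + 7 = 17 ≤ 18, payoff 13 + 7 + 18 = 38.
Y + F: cost 4 + 7 = 11 ≤ 18, payoff 13 + 18 = 31.
Best is Y, L, and F with total payoff 38.

38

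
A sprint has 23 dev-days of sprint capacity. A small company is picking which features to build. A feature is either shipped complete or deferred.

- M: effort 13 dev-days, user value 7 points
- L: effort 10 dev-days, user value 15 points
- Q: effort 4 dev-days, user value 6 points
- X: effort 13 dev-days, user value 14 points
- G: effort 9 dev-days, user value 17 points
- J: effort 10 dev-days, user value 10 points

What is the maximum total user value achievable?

38

Q + G + J: effort 4 + 9 + 10 = 23 ≤ 23, user value 6 + 17 + 10 = 33.
L + Q + G: effort 10 + 4 + 9 = 23 ≤ 23, user value 15 + 6 + 17 = 38.
Best is L, Q, and G with total user value 38.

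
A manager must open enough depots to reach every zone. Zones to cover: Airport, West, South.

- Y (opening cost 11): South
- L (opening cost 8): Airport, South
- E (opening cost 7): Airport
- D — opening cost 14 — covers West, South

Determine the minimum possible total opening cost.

The greedy cost-per-new-zone heuristic would pick L and D for 22, but a cheaper cover exists.
Choose E and D: together they cover Airport, West, South — every zone.
Total opening cost: 7 + 14 = 21.
No cover costs less than 21.

21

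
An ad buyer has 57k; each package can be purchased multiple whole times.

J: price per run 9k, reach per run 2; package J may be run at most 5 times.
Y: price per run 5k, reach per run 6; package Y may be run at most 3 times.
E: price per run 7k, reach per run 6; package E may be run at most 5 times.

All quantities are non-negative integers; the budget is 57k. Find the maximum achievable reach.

3×Y and 5×E: price 50 ≤ 57, reach 3·6 + 5·6 = 48.
1×J, 2×Y, and 5×E: price 54 ≤ 57, reach 1·2 + 2·6 + 5·6 = 44.
Best is 48.

48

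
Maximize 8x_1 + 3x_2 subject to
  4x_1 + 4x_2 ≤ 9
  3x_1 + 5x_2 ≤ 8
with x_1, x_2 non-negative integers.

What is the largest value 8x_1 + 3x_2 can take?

Relaxing integrality, the LP optimum is 18.00 at (x_1,x_2) = (2.25, 0), which is not an integer point.
(x_1,x_2)=(2,0): 4·2+4·0=8≤9, 3·2+5·0=6≤8, objective 16.
(x_1,x_2)=(1,1): 4·1+4·1=8≤9, 3·1+5·1=8≤8, objective 11.
(x_1,x_2)=(1,0): 4·1+4·0=4≤9, 3·1+5·0=3≤8, objective 8.
Maximum is 16 at (x_1,x_2)=(2,0).

16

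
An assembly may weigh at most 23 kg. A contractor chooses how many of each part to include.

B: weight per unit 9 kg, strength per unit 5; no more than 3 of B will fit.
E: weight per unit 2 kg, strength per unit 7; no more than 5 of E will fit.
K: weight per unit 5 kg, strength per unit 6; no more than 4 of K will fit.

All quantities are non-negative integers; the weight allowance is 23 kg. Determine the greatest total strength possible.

4×E and 3×K: weight 23 ≤ 23, strength 4·7 + 3·6 = 46.
5×E and 2×K: weight 20 ≤ 23, strength 5·7 + 2·6 = 47.
Best is 47.

47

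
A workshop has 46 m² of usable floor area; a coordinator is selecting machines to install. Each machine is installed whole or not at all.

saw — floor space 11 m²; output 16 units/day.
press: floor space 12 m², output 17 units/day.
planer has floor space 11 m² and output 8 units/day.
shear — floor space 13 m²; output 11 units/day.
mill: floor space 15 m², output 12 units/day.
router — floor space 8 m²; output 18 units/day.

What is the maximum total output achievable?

This is a 0-1 knapsack instance.
Take saw, press, mill, and router: floor space 11 + 12 + 15 + 8 = 46 ≤ 46, output 16 + 17 + 12 + 18 = 63.
No other feasible combination does better.

63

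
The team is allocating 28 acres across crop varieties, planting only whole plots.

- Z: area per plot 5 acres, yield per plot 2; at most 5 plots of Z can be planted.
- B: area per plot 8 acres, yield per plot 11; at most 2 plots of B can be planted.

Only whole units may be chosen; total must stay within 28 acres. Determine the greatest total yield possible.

26

2×Z and 2×B: area 26 ≤ 28, yield 2·2 + 2·11 = 26.
1×Z and 2×B: area 21 ≤ 28, yield 1·2 + 2·11 = 24.
Best is 26.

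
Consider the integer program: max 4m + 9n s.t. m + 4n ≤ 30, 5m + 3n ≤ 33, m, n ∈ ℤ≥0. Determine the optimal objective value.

71

(m,n)=(2,7): 1·2+4·7=30≤30, 5·2+3·7=31≤33, objective 71.
(m,n)=(1,7): 1·1+4·7=29≤30, 5·1+3·7=26≤33, objective 67.
(m,n)=(3,6): 1·3+4·6=27≤30, 5·3+3·6=33≤33, objective 66.
The best lattice point is (2,7), giving 71.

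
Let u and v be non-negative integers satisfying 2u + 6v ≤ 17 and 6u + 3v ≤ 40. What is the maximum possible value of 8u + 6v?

(u,v)=(6,0) is feasible, giving 48.
(u,v)=(5,1) is feasible, giving 46.
(u,v)=(5,0) is feasible, giving 40.
Maximum is 48 at (u,v)=(6,0).

48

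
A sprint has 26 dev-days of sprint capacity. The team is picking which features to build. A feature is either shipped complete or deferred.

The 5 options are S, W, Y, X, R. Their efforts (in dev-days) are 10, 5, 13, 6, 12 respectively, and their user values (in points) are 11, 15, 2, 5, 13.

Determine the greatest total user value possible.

33

Take W, X, and R: effort 5 + 6 + 12 = 23 ≤ 26, user value 15 + 5 + 13 = 33.
No other feasible combination does better.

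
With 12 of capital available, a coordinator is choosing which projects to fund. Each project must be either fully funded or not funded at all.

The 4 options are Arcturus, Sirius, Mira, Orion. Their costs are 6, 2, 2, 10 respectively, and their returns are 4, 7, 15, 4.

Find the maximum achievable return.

26

Sirius + Mira: cost 2 + 2 = 4 ≤ 12, return 7 + 15 = 22.
Arcturus + Sirius + Mira: cost 6 + 2 + 2 = 10 ≤ 12, return 4 + 7 + 15 = 26.
Best is Arcturus, Sirius, and Mira with total return 26.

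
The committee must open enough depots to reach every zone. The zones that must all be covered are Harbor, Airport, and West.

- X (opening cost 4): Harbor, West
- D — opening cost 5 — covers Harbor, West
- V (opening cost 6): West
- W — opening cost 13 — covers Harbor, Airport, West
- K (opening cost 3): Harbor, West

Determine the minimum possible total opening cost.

This is a weighted set-cover instance.
The greedy cost-per-new-zone heuristic would pick K and W for 16, but a cheaper cover exists.
W alone covers Harbor, Airport, West — every zone.
Total opening cost: 13.
No cover costs less than 13.

13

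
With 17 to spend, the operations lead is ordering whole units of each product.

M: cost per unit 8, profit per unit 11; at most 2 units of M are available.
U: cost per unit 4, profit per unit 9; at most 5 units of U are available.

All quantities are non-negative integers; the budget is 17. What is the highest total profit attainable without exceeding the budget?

4×U: cost 16 ≤ 17, profit 4·9 = 36.
1×M and 2×U: cost 16 ≤ 17, profit 1·11 + 2·9 = 29.
Best is 36.

36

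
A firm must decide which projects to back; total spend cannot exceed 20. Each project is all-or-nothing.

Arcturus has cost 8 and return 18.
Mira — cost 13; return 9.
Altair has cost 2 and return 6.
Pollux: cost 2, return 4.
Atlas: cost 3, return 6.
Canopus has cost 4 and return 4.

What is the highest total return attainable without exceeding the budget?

Arcturus + Altair + Pollux + Atlas + Canopus: cost 8 + 2 + 2 + 3 + 4 = 19 ≤ 20, return 18 + 6 + 4 + 6 + 4 = 38.
Arcturus + Altair + Pollux + Atlas: cost 8 + 2 + 2 + 3 = 15 ≤ 20, return 18 + 6 + 4 + 6 = 34.
Arcturus + Altair + Atlas + Canopus: cost 8 + 2 + 3 + 4 = 17 ≤ 20, return 18 + 6 + 6 + 4 = 34.
Best is Arcturus, Altair, Pollux, Atlas, and Canopus with total return 38.

38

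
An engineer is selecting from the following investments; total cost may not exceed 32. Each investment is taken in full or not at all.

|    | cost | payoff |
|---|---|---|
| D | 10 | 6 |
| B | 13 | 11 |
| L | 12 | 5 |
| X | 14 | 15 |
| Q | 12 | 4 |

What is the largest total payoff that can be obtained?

This is an integer program with binary decision variables.
B + X: cost 13 + 14 = 27 ≤ 32, payoff 11 + 15 = 26.
D + X: cost 10 + 14 = 24 ≤ 32, payoff 6 + 15 = 21.
L + X: cost 12 + 14 = 26 ≤ 32, payoff 5 + 15 = 20.
Best is B and X with total payoff 26.

26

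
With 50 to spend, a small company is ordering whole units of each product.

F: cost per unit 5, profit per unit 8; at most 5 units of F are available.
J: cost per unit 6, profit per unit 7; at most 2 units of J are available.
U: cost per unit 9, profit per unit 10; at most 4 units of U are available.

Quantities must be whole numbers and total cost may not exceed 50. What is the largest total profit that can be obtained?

67

F has the best ratio (8/5); taking only F gives at most 5×8 = 40 (stopped by the supply cap of 5).
Mixing does better — 5×F, 1×J, and 2×U: cost 49 ≤ 50, profit 5·8 + 1·7 + 2·10 = 67.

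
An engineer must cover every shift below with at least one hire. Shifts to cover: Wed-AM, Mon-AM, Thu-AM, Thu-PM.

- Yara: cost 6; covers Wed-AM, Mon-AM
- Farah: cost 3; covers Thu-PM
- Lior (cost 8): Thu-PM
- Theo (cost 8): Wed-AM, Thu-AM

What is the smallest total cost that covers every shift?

17

This is a weighted set-cover instance.
Choose Yara, Farah, and Theo: together they cover Wed-AM, Mon-AM, Thu-AM, Thu-PM — every shift.
Total cost: 6 + 3 + 8 = 17.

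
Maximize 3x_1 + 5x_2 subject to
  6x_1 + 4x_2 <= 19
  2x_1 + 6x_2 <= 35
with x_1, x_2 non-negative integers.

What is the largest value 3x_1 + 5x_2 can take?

The continuous relaxation peaks at (0, 4.75) with value 23.75; rounding to a feasible lattice point costs some objective.
(x_1,x_2)=(0,4) is feasible, giving 20.
(x_1,x_2)=(1,3) is feasible, giving 18.
(x_1,x_2)=(0,3) is feasible, giving 15.
No feasible integer point exceeds 20.

20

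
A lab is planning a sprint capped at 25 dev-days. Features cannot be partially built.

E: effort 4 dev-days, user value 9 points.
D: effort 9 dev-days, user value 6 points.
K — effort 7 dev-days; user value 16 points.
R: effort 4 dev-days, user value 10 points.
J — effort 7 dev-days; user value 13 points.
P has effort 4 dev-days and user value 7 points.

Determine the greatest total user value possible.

48

Treat it as a binary knapsack problem.
E + K + J + P: effort 4 + 7 + 7 + 4 = 22 ≤ 25, user value 9 + 16 + 13 + 7 = 45.
K + R + J + P: effort 7 + 4 + 7 + 4 = 22 ≤ 25, user value 16 + 10 + 13 + 7 = 46.
E + K + R + J: effort 4 + 7 + 4 + 7 = 22 ≤ 25, user value 9 + 16 + 10 + 13 = 48.
Best is E, K, R, and J with total user value 48.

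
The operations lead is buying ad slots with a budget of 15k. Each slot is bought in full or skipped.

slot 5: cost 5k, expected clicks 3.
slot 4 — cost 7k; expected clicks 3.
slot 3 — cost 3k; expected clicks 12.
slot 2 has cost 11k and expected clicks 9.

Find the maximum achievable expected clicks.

Allowing fractional choices, the relaxed optimum would be about 21.6, but ad slots are indivisible.
slot 3 + slot 2: cost 3 + 11 = 14 ≤ 15, expected clicks 12 + 9 = 21.
slot 5 + slot 4 + slot 3: cost 5 + 7 + 3 = 15 ≤ 15, expected clicks 3 + 3 + 12 = 18.
Best is slot 3 and slot 2 with total expected clicks 21.

21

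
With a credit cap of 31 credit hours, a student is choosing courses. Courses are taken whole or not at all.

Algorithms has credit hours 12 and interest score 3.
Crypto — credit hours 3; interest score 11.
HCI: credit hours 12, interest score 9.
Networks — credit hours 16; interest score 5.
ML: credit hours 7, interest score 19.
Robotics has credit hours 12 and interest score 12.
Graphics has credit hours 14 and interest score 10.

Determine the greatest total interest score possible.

Take Crypto, ML, and Robotics: credit hours 3 + 7 + 12 = 22 ≤ 31, interest score 11 + 19 + 12 = 42.
No other feasible combination does better.

42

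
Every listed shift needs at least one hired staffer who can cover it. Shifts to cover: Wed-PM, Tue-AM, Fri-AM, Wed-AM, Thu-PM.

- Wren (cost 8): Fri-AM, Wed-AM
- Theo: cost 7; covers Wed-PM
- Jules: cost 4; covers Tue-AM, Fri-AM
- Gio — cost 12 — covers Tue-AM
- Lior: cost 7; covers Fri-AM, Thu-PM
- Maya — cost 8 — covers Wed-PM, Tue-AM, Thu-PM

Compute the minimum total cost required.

This is a weighted set-cover instance.
Choose Wren and Maya: together they cover Wed-PM, Tue-AM, Fri-AM, Wed-AM, Thu-PM — every shift.
Total cost: 8 + 8 = 16.

16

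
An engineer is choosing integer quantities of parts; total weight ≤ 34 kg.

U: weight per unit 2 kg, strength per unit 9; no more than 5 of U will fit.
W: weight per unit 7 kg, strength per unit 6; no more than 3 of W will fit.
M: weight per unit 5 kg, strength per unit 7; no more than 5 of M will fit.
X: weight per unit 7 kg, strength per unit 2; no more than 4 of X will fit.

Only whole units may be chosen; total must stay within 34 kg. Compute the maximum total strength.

Take 5×U and 4×M: weight 30 ≤ 34, strength 5·9 + 4·7 = 73.
U has the best ratio (9/2) and is taken to its limit of 5; remaining capacity is filled optimally with the others.

73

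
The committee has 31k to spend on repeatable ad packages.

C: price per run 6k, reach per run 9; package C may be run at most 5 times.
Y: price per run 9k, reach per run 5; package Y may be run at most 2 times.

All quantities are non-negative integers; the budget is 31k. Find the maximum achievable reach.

5×C: price 30 ≤ 31, reach 5·9 = 45.
4×C: price 24 ≤ 31, reach 4·9 = 36.
Best is 45.

45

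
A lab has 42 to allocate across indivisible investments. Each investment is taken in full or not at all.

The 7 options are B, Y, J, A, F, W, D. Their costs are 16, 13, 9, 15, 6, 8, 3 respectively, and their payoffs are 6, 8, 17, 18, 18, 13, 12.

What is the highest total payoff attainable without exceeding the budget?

78

Allowing fractional choices, the relaxed optimum would be about 78.6, but investments are indivisible.
J + A + F + W + D: cost 9 + 15 + 6 + 8 + 3 = 41 ≤ 42, payoff 17 + 18 + 18 + 13 + 12 = 78.
Y + J + F + W + D: cost 13 + 9 + 6 + 8 + 3 = 39 ≤ 42, payoff 8 + 17 + 18 + 13 + 12 = 68.
Best is J, A, F, W, and D with total payoff 78.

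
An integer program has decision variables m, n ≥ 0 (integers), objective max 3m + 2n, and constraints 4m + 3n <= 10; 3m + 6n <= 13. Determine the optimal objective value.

6

Relaxing integrality, the LP optimum is 7.50 at (m,n) = (2.5, 0), which is not an integer point.
(m,n)=(2,0): 4·2+3·0=8≤10, 3·2+6·0=6≤13, objective 6.
(m,n)=(1,1): 4·1+3·1=7≤10, 3·1+6·1=9≤13, objective 5.
(m,n)=(1,0): 4·1+3·0=4≤10, 3·1+6·0=3≤13, objective 3.
Maximum is 6 at (m,n)=(2,0).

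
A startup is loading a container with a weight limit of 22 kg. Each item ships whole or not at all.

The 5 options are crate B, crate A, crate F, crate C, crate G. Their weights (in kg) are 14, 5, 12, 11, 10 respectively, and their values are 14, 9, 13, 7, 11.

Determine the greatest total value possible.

24

crate F + crate G: weight 12 + 10 = 22 ≤ 22, value 13 + 11 = 24.
crate A + crate F: weight 5 + 12 = 17 ≤ 22, value 9 + 13 = 22.
crate B + crate A: weight 14 + 5 = 19 ≤ 22, value 14 + 9 = 23.
Best is crate F and crate G with total value 24.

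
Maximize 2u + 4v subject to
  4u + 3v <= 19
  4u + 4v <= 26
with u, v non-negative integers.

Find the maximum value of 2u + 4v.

Relaxing integrality, the LP optimum is 25.33 at (u,v) = (0, 6.33), which is not an integer point.
(u,v)=(0,6) is feasible, giving 24.
(u,v)=(1,5) is feasible, giving 22.
(u,v)=(0,5) is feasible, giving 20.
Maximum is 24 at (u,v)=(0,6).

24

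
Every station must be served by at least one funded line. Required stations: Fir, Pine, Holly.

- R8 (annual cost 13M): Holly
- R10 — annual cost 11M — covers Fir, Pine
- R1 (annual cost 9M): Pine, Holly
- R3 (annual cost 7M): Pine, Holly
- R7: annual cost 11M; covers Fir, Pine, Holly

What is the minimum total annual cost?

11

The greedy cost-per-new-station heuristic would pick R3 and R10 for 18, but a cheaper cover exists.
R7 alone covers Fir, Pine, Holly — every station.
Total annual cost: 11.
No cover costs less than 11.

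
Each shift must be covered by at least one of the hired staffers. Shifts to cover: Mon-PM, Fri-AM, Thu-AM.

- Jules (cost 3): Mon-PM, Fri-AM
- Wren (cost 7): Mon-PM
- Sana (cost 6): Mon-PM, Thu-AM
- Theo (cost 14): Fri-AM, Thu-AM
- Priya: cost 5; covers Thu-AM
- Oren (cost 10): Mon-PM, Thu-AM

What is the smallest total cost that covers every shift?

8

Choose Jules and Priya: together they cover Mon-PM, Fri-AM, Thu-AM — every shift.
Total cost: 3 + 5 = 8.
No cover costs less than 8.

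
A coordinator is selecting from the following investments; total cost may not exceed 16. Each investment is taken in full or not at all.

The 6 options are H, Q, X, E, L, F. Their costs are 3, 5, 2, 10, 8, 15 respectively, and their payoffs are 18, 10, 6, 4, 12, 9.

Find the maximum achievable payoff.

40

Take H, Q, and L: cost 3 + 5 + 8 = 16 ≤ 16, payoff 18 + 10 + 12 = 40.
No other feasible combination does better.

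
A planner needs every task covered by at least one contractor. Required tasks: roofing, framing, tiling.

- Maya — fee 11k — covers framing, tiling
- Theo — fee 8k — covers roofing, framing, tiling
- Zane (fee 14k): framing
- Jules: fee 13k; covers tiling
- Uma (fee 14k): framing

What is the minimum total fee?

Theo alone covers roofing, framing, tiling — every task.
Total fee: 8.
No cover costs less than 8.

8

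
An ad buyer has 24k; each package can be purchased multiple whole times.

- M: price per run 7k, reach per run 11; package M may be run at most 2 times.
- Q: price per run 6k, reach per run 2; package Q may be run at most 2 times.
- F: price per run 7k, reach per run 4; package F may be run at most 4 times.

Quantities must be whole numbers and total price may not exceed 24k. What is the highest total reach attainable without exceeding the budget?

This is a bounded integer knapsack.
2×M and 1×F: price 21 ≤ 24, reach 2·11 + 1·4 = 26.
2×M and 1×Q: price 20 ≤ 24, reach 2·11 + 1·2 = 24.
Best is 26.

26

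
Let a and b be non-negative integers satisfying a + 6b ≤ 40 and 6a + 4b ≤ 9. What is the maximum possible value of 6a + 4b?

8

Relaxing integrality, the LP optimum is 9.00 at (a,b) = (1.5, 0), which is not an integer point.
(a,b)=(0,2): 1·0+6·2=12≤40, 6·0+4·2=8≤9, objective 8.
(a,b)=(1,0): 1·1+6·0=1≤40, 6·1+4·0=6≤9, objective 6.
(a,b)=(0,1): 1·0+6·1=6≤40, 6·0+4·1=4≤9, objective 4.
The best lattice point is (0,2), giving 8.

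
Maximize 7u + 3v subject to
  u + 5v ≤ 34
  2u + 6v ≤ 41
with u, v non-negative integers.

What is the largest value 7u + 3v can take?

(u,v)=(20,0): 1·20+5·0=20≤34, 2·20+6·0=40≤41, objective 140.
(u,v)=(19,0): 1·19+5·0=19≤34, 2·19+6·0=38≤41, objective 133.
Maximum is 140 at (u,v)=(20,0).

140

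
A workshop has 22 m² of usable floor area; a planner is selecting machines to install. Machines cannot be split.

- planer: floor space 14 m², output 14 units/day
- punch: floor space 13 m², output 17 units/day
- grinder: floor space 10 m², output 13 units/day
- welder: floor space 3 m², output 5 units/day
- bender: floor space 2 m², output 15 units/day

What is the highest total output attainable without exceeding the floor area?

Allowing fractional choices, the relaxed optimum would be about 42.2, but machines are indivisible.
grinder + welder + bender: floor space 10 + 3 + 2 = 15 ≤ 22, output 13 + 5 + 15 = 33.
punch + welder + bender: floor space 13 + 3 + 2 = 18 ≤ 22, output 17 + 5 + 15 = 37.
planer + welder + bender: floor space 14 + 3 + 2 = 19 ≤ 22, output 14 + 5 + 15 = 34.
Best is punch, welder, and bender with total output 37.

37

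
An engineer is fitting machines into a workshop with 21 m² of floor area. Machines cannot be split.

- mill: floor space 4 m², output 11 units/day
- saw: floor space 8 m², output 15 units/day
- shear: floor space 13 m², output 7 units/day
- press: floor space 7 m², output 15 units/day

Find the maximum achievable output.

This is an integer program with binary decision variables.
Allowing fractional choices, the relaxed optimum would be about 42.1, but machines are indivisible.
mill + saw + press: floor space 4 + 8 + 7 = 19 ≤ 21, output 11 + 15 + 15 = 41.
mill + press: floor space 4 + 7 = 11 ≤ 21, output 11 + 15 = 26.
saw + press: floor space 8 + 7 = 15 ≤ 21, output 15 + 15 = 30.
Best is mill, saw, and press with total output 41.

41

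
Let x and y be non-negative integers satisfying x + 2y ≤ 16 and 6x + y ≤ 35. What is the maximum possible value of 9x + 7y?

(x,y)=(5,5) is feasible, giving 80.
(x,y)=(4,6) is feasible, giving 78.
(x,y)=(5,4) is feasible, giving 73.
No feasible integer point exceeds 80.

80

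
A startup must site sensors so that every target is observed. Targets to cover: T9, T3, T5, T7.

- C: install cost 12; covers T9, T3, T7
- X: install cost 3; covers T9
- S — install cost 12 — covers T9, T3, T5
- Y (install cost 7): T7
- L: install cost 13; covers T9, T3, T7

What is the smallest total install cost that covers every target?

The greedy cost-per-new-target heuristic would pick X, C, and S for 27, but a cheaper cover exists.
Choose S and Y: together they cover T9, T3, T5, T7 — every target.
Total install cost: 12 + 7 = 19.
No cover costs less than 19.

19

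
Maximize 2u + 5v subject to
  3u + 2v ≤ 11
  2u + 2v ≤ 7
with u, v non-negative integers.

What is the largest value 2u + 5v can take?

15

Relaxing integrality, the LP optimum is 17.50 at (u,v) = (0, 3.5), which is not an integer point.
(u,v)=(0,3): 3·0+2·3=6≤11, 2·0+2·3=6≤7, objective 15.
(u,v)=(1,2): 3·1+2·2=7≤11, 2·1+2·2=6≤7, objective 12.
The best lattice point is (0,3), giving 15.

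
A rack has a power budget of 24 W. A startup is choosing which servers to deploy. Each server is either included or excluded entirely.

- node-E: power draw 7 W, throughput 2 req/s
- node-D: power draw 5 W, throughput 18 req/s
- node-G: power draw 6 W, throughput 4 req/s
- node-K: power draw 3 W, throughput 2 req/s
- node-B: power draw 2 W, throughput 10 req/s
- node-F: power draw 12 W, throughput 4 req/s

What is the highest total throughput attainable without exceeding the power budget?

Allowing fractional choices, the relaxed optimum would be about 36.7, but servers are indivisible.
node-D + node-G + node-K + node-B: power draw 5 + 6 + 3 + 2 = 16 ≤ 24, throughput 18 + 4 + 2 + 10 = 34.
node-E + node-D + node-G + node-K + node-B: power draw 7 + 5 + 6 + 3 + 2 = 23 ≤ 24, throughput 2 + 18 + 4 + 2 + 10 = 36.
node-E + node-D + node-G + node-B: power draw 7 + 5 + 6 + 2 = 20 ≤ 24, throughput 2 + 18 + 4 + 10 = 34.
Best is node-E, node-D, node-G, node-K, and node-B with total throughput 36.

36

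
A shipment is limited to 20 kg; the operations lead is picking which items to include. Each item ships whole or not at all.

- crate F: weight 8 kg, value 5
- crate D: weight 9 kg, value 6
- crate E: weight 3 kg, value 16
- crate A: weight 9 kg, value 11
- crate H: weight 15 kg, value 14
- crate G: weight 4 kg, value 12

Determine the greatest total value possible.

39

This is a 0-1 knapsack instance.
crate E + crate A + crate G: weight 3 + 9 + 4 = 16 ≤ 20, value 16 + 11 + 12 = 39.
crate D + crate E + crate G: weight 9 + 3 + 4 = 16 ≤ 20, value 6 + 16 + 12 = 34.
Best is crate E, crate A, and crate G with total value 39.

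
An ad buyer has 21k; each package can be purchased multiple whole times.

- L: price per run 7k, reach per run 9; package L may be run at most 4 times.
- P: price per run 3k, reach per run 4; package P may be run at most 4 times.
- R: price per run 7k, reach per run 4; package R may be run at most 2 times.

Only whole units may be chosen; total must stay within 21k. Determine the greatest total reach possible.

Take 3×L: price 21 ≤ 21, reach 3·9 = 27.
No other integer combination yields more.

27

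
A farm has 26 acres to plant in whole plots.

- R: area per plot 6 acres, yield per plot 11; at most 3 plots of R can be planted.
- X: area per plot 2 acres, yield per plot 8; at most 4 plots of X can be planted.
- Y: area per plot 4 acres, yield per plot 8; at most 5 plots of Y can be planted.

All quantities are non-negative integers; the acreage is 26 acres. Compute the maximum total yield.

X has the best ratio (8/2); taking only X gives at most 4×8 = 32 (stopped by the supply cap of 4).
Mixing does better — 1×R, 4×X, and 3×Y: area 26 ≤ 26, yield 1·11 + 4·8 + 3·8 = 67.

67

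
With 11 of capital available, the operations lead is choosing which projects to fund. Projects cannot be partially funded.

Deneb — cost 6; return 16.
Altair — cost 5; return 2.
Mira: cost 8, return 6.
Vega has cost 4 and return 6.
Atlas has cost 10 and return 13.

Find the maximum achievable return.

Take Deneb and Vega: cost 6 + 4 = 10 ≤ 11, return 16 + 6 = 22.
No other feasible combination does better.

22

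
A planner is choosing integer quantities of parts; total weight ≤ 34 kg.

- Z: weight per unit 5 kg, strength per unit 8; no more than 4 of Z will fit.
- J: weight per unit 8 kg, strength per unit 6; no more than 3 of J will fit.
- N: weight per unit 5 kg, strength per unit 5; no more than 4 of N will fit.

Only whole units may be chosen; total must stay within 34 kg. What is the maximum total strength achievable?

Take 4×Z, 1×J, and 1×N: weight 33 ≤ 34, strength 4·8 + 1·6 + 1·5 = 43.
Z has the best ratio (8/5) and is taken to its limit of 4; remaining capacity is filled optimally with the others.

43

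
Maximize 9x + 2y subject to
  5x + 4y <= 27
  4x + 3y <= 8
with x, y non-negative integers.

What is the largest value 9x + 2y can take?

(x,y)=(2,0): 5·2+4·0=10≤27, 4·2+3·0=8≤8, objective 18.
(x,y)=(1,1): 5·1+4·1=9≤27, 4·1+3·1=7≤8, objective 11.
(x,y)=(1,0): 5·1+4·0=5≤27, 4·1+3·0=4≤8, objective 9.
Maximum is 18 at (x,y)=(2,0).

18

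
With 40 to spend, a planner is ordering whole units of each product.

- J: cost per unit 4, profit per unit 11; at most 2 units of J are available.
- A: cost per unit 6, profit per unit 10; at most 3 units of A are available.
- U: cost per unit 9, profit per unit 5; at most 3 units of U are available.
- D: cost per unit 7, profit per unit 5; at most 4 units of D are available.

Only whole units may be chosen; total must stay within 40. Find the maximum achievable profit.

J has the best ratio (11/4); taking only J gives at most 2×11 = 22 (stopped by the supply cap of 2).
Mixing does better — 2×J, 3×A, and 2×D: cost 40 ≤ 40, profit 2·11 + 3·10 + 2·5 = 62.

62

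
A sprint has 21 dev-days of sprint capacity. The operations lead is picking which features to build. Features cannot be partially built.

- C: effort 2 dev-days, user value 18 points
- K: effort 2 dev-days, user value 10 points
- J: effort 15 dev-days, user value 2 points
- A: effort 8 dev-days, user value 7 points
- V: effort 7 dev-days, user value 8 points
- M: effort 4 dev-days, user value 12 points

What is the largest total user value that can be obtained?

48

Take C, K, V, and M: effort 2 + 2 + 7 + 4 = 15 ≤ 21, user value 18 + 10 + 8 + 12 = 48.
No other feasible combination does better.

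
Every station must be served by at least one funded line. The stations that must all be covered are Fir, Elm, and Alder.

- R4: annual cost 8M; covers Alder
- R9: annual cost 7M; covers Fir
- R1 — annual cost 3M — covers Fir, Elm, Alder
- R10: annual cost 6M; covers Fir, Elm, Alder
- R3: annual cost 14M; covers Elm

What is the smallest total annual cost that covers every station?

R1 alone covers Fir, Elm, Alder — every station.
Total annual cost: 3.
No cover costs less than 3.

3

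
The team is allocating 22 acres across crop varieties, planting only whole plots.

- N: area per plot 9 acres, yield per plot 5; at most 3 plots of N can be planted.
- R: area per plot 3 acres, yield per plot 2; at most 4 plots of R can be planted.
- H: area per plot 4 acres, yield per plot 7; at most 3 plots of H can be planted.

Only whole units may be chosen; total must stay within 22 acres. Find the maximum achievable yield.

27

3×R and 3×H: area 21 ≤ 22, yield 3·2 + 3·7 = 27.
1×N and 3×H: area 21 ≤ 22, yield 1·5 + 3·7 = 26.
Best is 27.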